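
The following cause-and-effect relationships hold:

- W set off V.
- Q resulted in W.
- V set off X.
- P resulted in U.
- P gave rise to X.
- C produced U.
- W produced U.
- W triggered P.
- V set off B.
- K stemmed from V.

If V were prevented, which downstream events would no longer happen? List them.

Downstream of V: K, X, B.
Of those, still caused via another path: X.
The remainder have no surviving cause.

B, K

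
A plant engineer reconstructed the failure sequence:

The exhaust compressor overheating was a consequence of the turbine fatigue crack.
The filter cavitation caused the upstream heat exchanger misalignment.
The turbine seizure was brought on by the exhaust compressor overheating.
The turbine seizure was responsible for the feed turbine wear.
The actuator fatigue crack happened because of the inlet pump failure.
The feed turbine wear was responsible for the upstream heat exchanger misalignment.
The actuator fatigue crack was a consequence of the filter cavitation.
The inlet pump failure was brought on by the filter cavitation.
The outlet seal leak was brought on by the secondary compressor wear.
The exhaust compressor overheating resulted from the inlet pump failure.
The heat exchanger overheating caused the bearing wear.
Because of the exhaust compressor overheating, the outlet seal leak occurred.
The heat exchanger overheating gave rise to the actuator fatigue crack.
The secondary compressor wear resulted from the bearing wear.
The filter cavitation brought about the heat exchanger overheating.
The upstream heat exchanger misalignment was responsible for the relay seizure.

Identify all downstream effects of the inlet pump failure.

the actuator fatigue crack, the exhaust compressor overheating, the feed turbine wear, the outlet seal leak, the relay seizure, the turbine seizure, the upstream heat exchanger misalignment

Direct effects: the exhaust compressor overheating, the actuator fatigue crack.
2 steps out: the outlet seal leak, the turbine seizure.
3 steps out: the feed turbine wear.
4 steps out: the upstream heat exchanger misalignment.
5 steps out: the relay seizure.
Not reachable from it: the filter cavitation, the heat exchanger overheating, the bearing wear, the secondary compressor wear, the turbine fatigue crack.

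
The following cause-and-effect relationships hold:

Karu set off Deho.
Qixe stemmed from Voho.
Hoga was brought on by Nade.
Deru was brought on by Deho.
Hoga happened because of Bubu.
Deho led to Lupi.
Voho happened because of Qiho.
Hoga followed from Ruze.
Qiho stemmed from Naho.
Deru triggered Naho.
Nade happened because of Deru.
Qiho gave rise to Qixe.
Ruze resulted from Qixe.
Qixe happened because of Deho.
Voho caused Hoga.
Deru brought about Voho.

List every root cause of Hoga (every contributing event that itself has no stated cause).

Tracing upstream from Hoga: Hoga ← Voho ← Deru ← Deho ← Karu.
A separate upstream branch: Hoga ← Bubu.
Each of those chain origins has no stated cause.

Bubu, Karu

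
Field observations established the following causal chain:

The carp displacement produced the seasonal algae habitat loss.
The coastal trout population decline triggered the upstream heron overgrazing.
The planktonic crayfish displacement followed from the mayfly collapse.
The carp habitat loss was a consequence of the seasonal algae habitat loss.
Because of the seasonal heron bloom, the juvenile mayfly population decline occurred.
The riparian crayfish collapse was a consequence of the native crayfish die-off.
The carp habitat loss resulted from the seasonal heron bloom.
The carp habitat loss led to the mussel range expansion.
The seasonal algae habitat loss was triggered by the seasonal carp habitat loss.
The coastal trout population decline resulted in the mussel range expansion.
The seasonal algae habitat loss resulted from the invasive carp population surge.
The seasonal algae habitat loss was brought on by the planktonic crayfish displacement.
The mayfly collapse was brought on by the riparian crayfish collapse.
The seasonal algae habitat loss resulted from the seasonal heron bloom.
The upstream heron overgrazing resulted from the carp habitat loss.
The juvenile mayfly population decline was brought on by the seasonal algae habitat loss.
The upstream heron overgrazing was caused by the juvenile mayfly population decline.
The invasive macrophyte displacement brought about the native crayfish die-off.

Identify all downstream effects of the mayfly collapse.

Direct effects: the planktonic crayfish displacement.
2 steps out: the seasonal algae habitat loss.
3 steps out: the juvenile mayfly population decline, the carp habitat loss.
4 steps out: the mussel range expansion, the upstream heron overgrazing.
Not reachable from it: the invasive macrophyte displacement, the native crayfish die-off, the riparian crayfish collapse, the invasive carp population surge, the seasonal heron bloom, the coastal trout population decline, the carp displacement, the seasonal carp habitat loss.

the carp habitat loss, the juvenile mayfly population decline, the mussel range expansion, the planktonic crayfish displacement, the seasonal algae habitat loss, the upstream heron overgrazing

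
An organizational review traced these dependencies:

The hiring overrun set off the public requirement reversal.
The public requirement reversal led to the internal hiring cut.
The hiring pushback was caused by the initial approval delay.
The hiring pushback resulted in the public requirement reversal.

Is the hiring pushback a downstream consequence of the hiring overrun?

The hiring overrun leads to the public requirement reversal, the internal hiring cut; the hiring pushback is not among them.

No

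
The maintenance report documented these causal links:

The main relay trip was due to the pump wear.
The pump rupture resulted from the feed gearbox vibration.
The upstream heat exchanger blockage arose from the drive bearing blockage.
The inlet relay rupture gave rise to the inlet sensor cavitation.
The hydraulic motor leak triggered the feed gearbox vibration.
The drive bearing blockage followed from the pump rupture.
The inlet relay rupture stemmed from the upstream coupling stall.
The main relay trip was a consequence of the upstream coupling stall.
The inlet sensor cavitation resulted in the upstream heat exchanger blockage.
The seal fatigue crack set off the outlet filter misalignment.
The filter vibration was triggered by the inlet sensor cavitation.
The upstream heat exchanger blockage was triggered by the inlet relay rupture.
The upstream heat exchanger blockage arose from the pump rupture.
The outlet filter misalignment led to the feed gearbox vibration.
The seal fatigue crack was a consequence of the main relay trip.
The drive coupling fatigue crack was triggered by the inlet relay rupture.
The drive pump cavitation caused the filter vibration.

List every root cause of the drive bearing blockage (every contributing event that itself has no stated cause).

Tracing upstream from the drive bearing blockage: the drive bearing blockage ← the pump rupture ← the feed gearbox vibration ← the hydraulic motor leak.
A separate upstream branch: the drive bearing blockage ← the pump rupture ← the feed gearbox vibration ← the outlet filter misalignment ← the seal fatigue crack ← the main relay trip ← the upstream coupling stall.
A separate upstream branch: the drive bearing blockage ← the pump rupture ← the feed gearbox vibration ← the outlet filter misalignment ← the seal fatigue crack ← the main relay trip ← the pump wear.
Each of those chain origins has no stated cause.

the hydraulic motor leak, the pump wear, the upstream coupling stall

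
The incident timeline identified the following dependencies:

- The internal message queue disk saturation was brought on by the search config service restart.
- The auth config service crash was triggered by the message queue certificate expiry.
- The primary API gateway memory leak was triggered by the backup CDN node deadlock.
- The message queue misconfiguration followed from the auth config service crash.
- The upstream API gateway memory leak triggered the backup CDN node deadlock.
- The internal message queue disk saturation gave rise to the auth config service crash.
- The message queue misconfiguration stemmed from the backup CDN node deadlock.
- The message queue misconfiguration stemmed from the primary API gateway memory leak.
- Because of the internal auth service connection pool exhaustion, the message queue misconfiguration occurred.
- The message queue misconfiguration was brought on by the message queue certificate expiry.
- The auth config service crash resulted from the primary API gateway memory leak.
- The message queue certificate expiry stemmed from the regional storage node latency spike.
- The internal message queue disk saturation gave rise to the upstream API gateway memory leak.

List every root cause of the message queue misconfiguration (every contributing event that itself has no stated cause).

Tracing upstream from the message queue misconfiguration: the message queue misconfiguration ← the auth config service crash ← the internal message queue disk saturation ← the search config service restart.
A separate upstream branch: the message queue misconfiguration ← the message queue certificate expiry ← the regional storage node latency spike.
A separate upstream branch: the message queue misconfiguration ← the internal auth service connection pool exhaustion.
Each of those chain origins has no stated cause.

the internal auth service connection pool exhaustion, the regional storage node latency spike, the search config service restart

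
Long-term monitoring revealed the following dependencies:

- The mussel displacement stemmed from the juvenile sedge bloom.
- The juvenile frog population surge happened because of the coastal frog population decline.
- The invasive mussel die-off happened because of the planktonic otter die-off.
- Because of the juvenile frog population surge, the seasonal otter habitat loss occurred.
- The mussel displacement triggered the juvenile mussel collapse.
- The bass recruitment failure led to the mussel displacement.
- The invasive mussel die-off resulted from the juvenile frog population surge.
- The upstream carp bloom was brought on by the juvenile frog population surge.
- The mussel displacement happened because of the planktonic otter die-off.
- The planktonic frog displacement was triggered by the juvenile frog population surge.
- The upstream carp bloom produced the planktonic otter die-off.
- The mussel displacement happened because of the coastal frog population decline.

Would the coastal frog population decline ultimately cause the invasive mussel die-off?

There is a causal chain: the coastal frog population decline → the juvenile frog population surge → the invasive mussel die-off.

Yes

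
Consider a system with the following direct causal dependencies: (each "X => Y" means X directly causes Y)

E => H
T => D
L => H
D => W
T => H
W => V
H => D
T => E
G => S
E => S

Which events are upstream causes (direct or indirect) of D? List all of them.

E, H, L, T

Immediate causes of D: T, H.
Further upstream: L, E.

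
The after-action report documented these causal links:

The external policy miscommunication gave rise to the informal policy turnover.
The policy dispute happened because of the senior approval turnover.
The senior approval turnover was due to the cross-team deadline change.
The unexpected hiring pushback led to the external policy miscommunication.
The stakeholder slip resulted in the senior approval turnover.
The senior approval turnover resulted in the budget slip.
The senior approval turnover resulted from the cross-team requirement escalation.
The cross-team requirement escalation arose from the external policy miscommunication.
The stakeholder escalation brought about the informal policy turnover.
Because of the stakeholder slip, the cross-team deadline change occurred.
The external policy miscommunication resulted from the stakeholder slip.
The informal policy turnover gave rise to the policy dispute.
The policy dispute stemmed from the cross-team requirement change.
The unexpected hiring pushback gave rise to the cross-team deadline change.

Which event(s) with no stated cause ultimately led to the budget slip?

Tracing upstream from the budget slip: the budget slip ← the senior approval turnover ← the stakeholder slip.
A separate upstream branch: the budget slip ← the senior approval turnover ← the cross-team deadline change ← the unexpected hiring pushback.
Each of those chain origins has no stated cause.

the stakeholder slip, the unexpected hiring pushback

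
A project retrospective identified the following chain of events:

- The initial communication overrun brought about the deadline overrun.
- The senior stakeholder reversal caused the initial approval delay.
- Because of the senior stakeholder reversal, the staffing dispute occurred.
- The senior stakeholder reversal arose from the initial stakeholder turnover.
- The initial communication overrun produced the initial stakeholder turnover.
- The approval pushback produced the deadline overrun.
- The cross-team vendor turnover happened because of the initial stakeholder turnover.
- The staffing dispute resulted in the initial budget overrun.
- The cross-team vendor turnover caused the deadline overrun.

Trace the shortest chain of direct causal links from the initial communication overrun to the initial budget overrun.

the initial communication overrun → the initial stakeholder turnover
the initial stakeholder turnover → the senior stakeholder reversal
the senior stakeholder reversal → the staffing dispute
the staffing dispute → the initial budget overrun
Length: 4 steps.

the initial communication overrun → the initial stakeholder turnover → the senior stakeholder reversal → the staffing dispute → the initial budget overrun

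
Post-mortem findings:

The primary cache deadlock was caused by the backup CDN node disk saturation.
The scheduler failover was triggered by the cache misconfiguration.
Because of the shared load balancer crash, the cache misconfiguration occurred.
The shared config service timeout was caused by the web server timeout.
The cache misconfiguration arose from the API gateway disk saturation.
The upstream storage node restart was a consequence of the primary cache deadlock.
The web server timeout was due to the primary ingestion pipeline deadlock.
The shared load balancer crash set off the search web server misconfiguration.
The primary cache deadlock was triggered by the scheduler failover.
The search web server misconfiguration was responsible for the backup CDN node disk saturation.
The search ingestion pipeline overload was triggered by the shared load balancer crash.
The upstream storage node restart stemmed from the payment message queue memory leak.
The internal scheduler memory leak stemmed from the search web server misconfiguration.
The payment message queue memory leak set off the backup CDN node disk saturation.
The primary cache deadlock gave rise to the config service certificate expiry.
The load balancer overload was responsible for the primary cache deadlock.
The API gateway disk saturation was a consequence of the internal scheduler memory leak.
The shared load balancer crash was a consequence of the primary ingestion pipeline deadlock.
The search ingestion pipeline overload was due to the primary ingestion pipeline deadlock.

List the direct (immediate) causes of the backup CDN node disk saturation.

Upstream contributors include the primary ingestion pipeline deadlock, the shared load balancer crash, but only the payment message queue memory leak, the search web server misconfiguration feed directly into the backup CDN node disk saturation.

the payment message queue memory leak, the search web server misconfiguration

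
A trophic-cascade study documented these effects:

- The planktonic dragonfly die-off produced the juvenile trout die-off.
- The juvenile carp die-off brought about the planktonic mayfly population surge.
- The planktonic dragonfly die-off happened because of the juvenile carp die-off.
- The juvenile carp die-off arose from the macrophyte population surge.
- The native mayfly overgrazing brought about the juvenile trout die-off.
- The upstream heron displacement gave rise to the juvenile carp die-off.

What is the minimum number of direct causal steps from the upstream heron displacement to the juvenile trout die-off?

3

Shortest chain: the upstream heron displacement → the juvenile carp die-off → the planktonic dragonfly die-off → the juvenile trout die-off.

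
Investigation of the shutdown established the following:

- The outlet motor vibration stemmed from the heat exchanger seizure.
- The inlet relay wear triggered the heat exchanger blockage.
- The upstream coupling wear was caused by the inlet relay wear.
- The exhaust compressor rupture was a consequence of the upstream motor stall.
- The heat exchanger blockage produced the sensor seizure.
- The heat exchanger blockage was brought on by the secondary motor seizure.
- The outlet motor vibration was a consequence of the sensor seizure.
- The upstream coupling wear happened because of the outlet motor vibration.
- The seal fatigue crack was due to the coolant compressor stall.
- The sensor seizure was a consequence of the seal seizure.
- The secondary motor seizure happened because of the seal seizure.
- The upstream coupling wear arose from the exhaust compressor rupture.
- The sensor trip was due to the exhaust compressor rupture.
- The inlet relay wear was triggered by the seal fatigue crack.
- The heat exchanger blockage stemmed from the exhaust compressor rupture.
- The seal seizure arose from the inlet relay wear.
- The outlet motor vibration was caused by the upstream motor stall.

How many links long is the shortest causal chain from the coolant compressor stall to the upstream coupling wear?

3

Shortest chain: the coolant compressor stall → the seal fatigue crack → the inlet relay wear → the upstream coupling wear.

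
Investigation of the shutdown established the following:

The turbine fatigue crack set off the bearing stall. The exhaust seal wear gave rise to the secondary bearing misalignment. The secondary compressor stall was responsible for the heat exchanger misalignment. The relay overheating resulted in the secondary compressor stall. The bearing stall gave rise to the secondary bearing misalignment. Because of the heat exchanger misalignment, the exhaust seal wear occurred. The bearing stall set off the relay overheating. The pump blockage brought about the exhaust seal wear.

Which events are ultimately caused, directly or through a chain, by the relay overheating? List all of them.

the exhaust seal wear, the heat exchanger misalignment, the secondary bearing misalignment, the secondary compressor stall

Direct effects: the secondary compressor stall.
2 steps out: the heat exchanger misalignment.
3 steps out: the exhaust seal wear.
4 steps out: the secondary bearing misalignment.
Not reachable from it: the turbine fatigue crack, the bearing stall, the pump blockage.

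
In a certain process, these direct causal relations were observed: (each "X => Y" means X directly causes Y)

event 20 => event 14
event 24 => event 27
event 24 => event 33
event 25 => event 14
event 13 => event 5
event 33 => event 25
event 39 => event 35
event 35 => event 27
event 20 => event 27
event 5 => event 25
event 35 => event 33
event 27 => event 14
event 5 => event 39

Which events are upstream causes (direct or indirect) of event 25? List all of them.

Immediate causes of event 25: event 5, event 33.
Further upstream: event 13, event 39, event 24, event 35.

event 13, event 24, event 33, event 35, event 39, event 5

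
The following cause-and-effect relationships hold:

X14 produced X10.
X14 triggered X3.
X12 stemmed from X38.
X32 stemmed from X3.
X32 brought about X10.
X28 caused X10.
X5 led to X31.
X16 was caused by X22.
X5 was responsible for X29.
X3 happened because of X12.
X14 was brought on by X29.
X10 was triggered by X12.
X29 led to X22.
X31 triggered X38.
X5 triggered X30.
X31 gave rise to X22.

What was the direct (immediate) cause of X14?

Upstream contributors include X5, but only X29 feeds directly into X14.

X29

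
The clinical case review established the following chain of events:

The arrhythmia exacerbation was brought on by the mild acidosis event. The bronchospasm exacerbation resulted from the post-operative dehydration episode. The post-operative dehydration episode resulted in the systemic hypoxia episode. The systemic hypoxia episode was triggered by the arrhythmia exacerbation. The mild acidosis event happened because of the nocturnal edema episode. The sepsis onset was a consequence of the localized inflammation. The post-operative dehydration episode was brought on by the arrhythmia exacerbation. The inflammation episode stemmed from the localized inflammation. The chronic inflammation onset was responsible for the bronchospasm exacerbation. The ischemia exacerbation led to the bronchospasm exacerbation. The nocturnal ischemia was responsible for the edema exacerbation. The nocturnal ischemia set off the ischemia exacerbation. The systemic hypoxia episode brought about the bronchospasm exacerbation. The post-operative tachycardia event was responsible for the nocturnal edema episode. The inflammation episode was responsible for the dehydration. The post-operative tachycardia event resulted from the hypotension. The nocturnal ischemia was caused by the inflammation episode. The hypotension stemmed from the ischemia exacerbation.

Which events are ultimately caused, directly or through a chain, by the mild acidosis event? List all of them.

the arrhythmia exacerbation, the bronchospasm exacerbation, the post-operative dehydration episode, the systemic hypoxia episode

Direct effects: the arrhythmia exacerbation.
2 steps out: the post-operative dehydration episode, the systemic hypoxia episode.
3 steps out: the bronchospasm exacerbation.
Not reachable from it: the localized inflammation, the sepsis onset, the inflammation episode, the nocturnal ischemia, the dehydration, the edema exacerbation, the ischemia exacerbation, the hypotension, the post-operative tachycardia event, the nocturnal edema episode, the chronic inflammation onset.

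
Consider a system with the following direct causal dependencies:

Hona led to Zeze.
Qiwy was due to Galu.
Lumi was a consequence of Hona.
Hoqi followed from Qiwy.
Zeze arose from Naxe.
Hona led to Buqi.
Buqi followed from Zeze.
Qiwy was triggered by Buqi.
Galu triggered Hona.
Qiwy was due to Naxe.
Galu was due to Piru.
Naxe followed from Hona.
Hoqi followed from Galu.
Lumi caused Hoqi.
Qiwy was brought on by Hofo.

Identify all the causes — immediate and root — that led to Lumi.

Immediate cause of Lumi: Hona.
Further upstream: Piru, Galu.

Galu, Hona, Piru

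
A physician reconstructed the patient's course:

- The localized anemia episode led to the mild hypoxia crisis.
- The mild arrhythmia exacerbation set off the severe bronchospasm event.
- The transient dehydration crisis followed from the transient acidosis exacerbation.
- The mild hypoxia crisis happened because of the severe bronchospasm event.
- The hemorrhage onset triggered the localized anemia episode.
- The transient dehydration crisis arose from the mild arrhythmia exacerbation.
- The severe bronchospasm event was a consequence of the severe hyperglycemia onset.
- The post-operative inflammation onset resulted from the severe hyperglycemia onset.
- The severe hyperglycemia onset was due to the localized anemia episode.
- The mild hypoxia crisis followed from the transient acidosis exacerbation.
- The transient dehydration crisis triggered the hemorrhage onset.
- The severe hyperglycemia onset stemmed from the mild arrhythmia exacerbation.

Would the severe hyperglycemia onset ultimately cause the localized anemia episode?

The severe hyperglycemia onset leads to the post-operative inflammation onset, the severe bronchospasm event, the mild hypoxia crisis; the localized anemia episode is not among them.

No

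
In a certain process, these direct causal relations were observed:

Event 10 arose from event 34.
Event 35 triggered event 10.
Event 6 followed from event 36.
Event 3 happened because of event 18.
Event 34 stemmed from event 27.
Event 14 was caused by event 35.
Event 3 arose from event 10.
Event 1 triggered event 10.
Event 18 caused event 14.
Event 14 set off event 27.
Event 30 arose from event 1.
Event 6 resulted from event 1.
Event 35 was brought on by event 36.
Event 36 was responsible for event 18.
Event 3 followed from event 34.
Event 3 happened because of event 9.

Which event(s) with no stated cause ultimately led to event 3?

event 1, event 36, event 9

Tracing upstream from event 3: event 3 ← event 18 ← event 36.
A separate upstream branch: event 3 ← event 10 ← event 1.
A separate upstream branch: event 3 ← event 9.
Each of those chain origins has no stated cause.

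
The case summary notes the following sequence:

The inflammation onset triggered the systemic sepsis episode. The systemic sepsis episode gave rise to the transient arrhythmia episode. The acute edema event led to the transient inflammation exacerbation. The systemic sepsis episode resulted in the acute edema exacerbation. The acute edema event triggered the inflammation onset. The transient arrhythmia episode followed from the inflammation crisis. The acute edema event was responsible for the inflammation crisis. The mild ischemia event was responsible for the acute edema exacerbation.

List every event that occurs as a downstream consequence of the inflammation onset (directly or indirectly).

Direct effects: the systemic sepsis episode.
2 steps out: the acute edema exacerbation, the transient arrhythmia episode.
Not reachable from it: the acute edema event, the transient inflammation exacerbation, the mild ischemia event, the inflammation crisis.

the acute edema exacerbation, the systemic sepsis episode, the transient arrhythmia episode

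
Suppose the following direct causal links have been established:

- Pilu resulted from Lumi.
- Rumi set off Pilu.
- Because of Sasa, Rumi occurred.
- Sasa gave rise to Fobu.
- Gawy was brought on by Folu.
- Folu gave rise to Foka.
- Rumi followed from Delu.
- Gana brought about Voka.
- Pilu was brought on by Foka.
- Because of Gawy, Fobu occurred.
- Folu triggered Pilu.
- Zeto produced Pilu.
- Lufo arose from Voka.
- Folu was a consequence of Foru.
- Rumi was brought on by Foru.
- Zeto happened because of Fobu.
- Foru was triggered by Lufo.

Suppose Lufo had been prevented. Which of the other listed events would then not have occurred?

Foka, Folu, Foru, Gawy

Downstream of Lufo: Foru, Folu, Gawy, Rumi, Fobu, Foka, Zeto, Pilu.
Of those, still caused via another path: Rumi, Fobu, Zeto, Pilu.
The remainder have no surviving cause.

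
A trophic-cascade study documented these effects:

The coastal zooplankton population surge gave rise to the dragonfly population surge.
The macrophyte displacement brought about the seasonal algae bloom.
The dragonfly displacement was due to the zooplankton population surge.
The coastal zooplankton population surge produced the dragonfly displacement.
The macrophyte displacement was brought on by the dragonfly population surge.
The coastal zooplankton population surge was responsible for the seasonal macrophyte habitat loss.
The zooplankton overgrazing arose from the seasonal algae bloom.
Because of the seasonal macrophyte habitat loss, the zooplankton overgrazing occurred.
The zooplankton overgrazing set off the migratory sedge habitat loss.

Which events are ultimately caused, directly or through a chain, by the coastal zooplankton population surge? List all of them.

the dragonfly displacement, the dragonfly population surge, the macrophyte displacement, the migratory sedge habitat loss, the seasonal algae bloom, the seasonal macrophyte habitat loss, the zooplankton overgrazing

Direct effects: the dragonfly displacement, the dragonfly population surge, the seasonal macrophyte habitat loss.
2 steps out: the macrophyte displacement, the zooplankton overgrazing.
3 steps out: the seasonal algae bloom, the migratory sedge habitat loss.
Not reachable from it: the zooplankton population surge.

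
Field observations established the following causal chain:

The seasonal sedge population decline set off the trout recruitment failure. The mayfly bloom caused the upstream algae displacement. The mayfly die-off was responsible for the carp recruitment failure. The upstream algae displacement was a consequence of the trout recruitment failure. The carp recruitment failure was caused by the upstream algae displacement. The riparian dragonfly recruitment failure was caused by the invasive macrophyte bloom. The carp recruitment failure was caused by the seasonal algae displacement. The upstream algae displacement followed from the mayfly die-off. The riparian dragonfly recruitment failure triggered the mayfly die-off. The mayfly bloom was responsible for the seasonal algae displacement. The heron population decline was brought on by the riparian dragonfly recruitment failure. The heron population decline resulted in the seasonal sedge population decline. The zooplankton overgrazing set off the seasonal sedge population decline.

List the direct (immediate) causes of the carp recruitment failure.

Upstream contributors include the mayfly bloom, the invasive macrophyte bloom, the riparian dragonfly recruitment failure, the zooplankton overgrazing, the heron population decline, the seasonal sedge population decline, the trout recruitment failure, but only the mayfly die-off, the seasonal algae displacement, the upstream algae displacement feed directly into the carp recruitment failure.

the mayfly die-off, the seasonal algae displacement, the upstream algae displacement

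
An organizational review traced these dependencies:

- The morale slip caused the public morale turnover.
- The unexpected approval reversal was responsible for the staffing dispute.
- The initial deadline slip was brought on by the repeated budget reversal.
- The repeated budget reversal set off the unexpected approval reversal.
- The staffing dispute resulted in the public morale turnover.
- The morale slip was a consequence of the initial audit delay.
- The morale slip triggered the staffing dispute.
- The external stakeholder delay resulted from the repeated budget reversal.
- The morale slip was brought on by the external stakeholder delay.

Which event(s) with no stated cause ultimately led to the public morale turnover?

Tracing upstream from the public morale turnover: the public morale turnover ← the morale slip ← the external stakeholder delay ← the repeated budget reversal.
A separate upstream branch: the public morale turnover ← the morale slip ← the initial audit delay.
Each of those chain origins has no stated cause.

the initial audit delay, the repeated budget reversal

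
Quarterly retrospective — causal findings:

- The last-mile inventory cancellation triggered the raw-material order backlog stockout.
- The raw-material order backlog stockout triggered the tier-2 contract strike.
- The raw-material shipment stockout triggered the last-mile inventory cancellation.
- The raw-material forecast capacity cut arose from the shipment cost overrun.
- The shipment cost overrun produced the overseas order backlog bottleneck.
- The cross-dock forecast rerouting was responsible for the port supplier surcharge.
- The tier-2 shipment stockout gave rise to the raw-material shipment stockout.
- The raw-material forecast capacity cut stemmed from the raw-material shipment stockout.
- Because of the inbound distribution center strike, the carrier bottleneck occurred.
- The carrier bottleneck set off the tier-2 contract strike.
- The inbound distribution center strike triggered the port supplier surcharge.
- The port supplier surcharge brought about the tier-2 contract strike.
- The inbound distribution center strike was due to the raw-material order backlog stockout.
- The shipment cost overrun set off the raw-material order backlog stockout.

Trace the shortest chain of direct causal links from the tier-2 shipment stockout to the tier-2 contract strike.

the tier-2 shipment stockout → the raw-material shipment stockout → the last-mile inventory cancellation → the raw-material order backlog stockout → the tier-2 contract strike

the tier-2 shipment stockout → the raw-material shipment stockout
the raw-material shipment stockout → the last-mile inventory cancellation
the last-mile inventory cancellation → the raw-material order backlog stockout
the raw-material order backlog stockout → the tier-2 contract strike
Length: 4 steps.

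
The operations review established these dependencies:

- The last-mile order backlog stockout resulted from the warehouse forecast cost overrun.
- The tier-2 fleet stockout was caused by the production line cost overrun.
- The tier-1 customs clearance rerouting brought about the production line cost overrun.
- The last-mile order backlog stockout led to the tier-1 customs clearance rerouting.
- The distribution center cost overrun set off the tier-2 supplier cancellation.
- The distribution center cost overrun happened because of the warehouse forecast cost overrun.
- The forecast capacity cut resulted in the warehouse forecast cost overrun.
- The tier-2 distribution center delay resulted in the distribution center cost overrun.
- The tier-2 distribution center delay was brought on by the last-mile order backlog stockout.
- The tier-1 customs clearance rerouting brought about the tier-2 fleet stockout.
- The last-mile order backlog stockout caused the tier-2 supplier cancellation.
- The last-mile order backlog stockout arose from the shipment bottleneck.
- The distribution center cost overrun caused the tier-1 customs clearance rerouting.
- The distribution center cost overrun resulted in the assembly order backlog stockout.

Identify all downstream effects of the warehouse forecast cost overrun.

the assembly order backlog stockout, the distribution center cost overrun, the last-mile order backlog stockout, the production line cost overrun, the tier-1 customs clearance rerouting, the tier-2 distribution center delay, the tier-2 fleet stockout, the tier-2 supplier cancellation

Direct effects: the last-mile order backlog stockout, the distribution center cost overrun.
2 steps out: the tier-2 distribution center delay, the assembly order backlog stockout, the tier-2 supplier cancellation, the tier-1 customs clearance rerouting.
3 steps out: the production line cost overrun, the tier-2 fleet stockout.
Not reachable from it: the forecast capacity cut, the shipment bottleneck.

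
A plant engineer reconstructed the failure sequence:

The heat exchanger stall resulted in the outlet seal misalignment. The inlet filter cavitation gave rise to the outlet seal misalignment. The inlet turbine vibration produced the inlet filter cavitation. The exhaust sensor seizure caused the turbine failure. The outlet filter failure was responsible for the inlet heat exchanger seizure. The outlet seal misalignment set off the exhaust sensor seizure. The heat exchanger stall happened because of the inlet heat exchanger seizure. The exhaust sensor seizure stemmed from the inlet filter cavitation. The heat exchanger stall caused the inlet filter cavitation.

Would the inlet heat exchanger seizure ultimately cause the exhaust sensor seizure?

There is a causal chain: the inlet heat exchanger seizure → the heat exchanger stall → the inlet filter cavitation → the exhaust sensor seizure.

Yes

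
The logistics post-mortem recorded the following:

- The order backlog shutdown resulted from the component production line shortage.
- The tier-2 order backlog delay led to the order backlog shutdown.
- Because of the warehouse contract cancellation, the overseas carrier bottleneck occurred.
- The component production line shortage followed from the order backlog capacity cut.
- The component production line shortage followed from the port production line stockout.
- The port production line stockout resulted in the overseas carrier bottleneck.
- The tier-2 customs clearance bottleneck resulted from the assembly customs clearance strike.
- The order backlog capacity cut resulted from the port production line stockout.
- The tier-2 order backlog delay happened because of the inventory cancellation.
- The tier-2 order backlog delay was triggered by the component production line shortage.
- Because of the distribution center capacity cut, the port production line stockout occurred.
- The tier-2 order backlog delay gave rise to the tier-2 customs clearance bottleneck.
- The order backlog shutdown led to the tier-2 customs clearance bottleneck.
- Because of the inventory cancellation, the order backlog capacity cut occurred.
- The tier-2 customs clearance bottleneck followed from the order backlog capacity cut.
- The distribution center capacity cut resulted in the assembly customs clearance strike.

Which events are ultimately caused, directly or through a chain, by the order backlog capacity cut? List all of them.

Direct effects: the component production line shortage, the tier-2 customs clearance bottleneck.
2 steps out: the tier-2 order backlog delay, the order backlog shutdown.
Not reachable from it: the inventory cancellation, the warehouse contract cancellation, the distribution center capacity cut, the port production line stockout, the overseas carrier bottleneck, the assembly customs clearance strike.

the component production line shortage, the order backlog shutdown, the tier-2 customs clearance bottleneck, the tier-2 order backlog delay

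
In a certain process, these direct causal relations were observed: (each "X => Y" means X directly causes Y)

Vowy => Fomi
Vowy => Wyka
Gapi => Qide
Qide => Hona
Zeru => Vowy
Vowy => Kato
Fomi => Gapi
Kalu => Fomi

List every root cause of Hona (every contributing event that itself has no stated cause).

Kalu, Zeru

Tracing upstream from Hona: Hona ← Qide ← Gapi ← Fomi ← Vowy ← Zeru.
A separate upstream branch: Hona ← Qide ← Gapi ← Fomi ← Kalu.
Each of those chain origins has no stated cause.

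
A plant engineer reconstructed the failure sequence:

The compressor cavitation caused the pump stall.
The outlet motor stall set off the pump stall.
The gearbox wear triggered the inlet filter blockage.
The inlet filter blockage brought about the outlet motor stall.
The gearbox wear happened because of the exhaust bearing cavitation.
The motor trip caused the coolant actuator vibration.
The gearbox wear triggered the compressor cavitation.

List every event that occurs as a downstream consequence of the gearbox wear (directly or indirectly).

the compressor cavitation, the inlet filter blockage, the outlet motor stall, the pump stall

Direct effects: the inlet filter blockage, the compressor cavitation.
2 steps out: the outlet motor stall, the pump stall.
Not reachable from it: the motor trip, the coolant actuator vibration, the exhaust bearing cavitation.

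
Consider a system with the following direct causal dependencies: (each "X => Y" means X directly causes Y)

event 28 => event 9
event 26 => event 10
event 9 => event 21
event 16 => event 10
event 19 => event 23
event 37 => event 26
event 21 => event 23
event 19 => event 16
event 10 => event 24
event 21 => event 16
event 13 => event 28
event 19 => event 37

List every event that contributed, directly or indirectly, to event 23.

Immediate causes of event 23: event 19, event 21.
Further upstream: event 13, event 28, event 9.

event 13, event 19, event 21, event 28, event 9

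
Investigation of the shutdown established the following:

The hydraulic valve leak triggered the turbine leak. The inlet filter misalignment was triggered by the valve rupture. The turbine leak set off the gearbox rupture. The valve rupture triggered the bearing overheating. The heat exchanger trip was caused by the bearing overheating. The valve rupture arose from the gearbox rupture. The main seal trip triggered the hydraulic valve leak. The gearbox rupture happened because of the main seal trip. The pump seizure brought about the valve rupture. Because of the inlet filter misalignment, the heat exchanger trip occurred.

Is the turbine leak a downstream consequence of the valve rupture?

The valve rupture leads to the bearing overheating, the inlet filter misalignment, the heat exchanger trip; the turbine leak is not among them.

No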